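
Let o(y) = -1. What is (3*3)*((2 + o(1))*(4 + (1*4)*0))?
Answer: 36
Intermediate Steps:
(3*3)*((2 + o(1))*(4 + (1*4)*0)) = (3*3)*((2 - 1)*(4 + (1*4)*0)) = 9*(1*(4 + 4*0)) = 9*(1*(4 + 0)) = 9*(1*4) = 9*4 = 36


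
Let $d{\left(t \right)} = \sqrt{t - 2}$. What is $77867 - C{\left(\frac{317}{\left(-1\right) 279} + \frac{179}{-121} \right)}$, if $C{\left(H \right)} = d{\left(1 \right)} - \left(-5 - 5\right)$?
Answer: $77857 - i \approx 77857.0 - 1.0 i$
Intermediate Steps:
$d{\left(t \right)} = \sqrt{-2 + t}$
$C{\left(H \right)} = 10 + i$ ($C{\left(H \right)} = \sqrt{-2 + 1} - \left(-5 - 5\right) = \sqrt{-1} - \left(-5 - 5\right) = i - -10 = i + 10 = 10 + i$)
$77867 - C{\left(\frac{317}{\left(-1\right) 279} + \frac{179}{-121} \right)} = 77867 - \left(10 + i\right) = 77857 - i$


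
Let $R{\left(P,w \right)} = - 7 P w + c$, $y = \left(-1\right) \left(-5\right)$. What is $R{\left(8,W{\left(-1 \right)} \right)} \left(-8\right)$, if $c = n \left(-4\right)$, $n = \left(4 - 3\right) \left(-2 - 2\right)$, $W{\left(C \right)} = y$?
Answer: $2112$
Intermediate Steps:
$y = 5$
$W{\left(C \right)} = 5$
$n = -4$ ($n = 1 \left(-4\right) = -4$)
$c = 16$ ($c = \left(-4\right) \left(-4\right) = 16$)
$R{\left(P,w \right)} = 16 - 7 P w$ ($R{\left(P,w \right)} = - 7 P w + 16 = 16 - 7 P w$)
$R{\left(8,W{\left(-1 \right)} \right)} \left(-8\right) = \left(16 - 56 \cdot 5\right) \left(-8\right) = \left(16 - 280\right) \left(-8\right) = \left(-264\right) \left(-8\right) = 2112$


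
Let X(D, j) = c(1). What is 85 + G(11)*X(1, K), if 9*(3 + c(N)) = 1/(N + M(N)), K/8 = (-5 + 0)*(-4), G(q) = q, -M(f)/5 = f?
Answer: 1861/36 ≈ 51.694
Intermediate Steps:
M(f) = -5*f
K = 160 (K = 8*((-5 + 0)*(-4)) = 8*(-5*(-4)) = 8*20 = 160)
c(N) = -3 - 1/(36*N) (c(N) = -3 + 1/(9*(N - 5*N)) = -3 + 1/(9*((-4*N))) = -3 + (-1/(4*N))/9 = -3 - 1/(36*N))
X(D, j) = -109/36 (X(D, j) = -3 - 1/36/1 = -3 - 1/36*1 = -3 - 1/36 = -109/36)
85 + G(11)*X(1, K) = 85 + 11*(-109/36) = 85 - 1199/36 = 1861/36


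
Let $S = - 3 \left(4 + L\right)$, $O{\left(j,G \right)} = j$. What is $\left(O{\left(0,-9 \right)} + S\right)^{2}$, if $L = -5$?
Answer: $9$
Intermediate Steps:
$S = 3$ ($S = - 3 \left(4 - 5\right) = \left(-3\right) \left(-1\right) = 3$)
$\left(O{\left(0,-9 \right)} + S\right)^{2} = \left(0 + 3\right)^{2} = 3^{2} = 9$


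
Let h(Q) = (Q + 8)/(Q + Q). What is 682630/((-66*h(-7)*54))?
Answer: 2389205/891 ≈ 2681.5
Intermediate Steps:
h(Q) = (8 + Q)/(2*Q) (h(Q) = (8 + Q)/((2*Q)) = (8 + Q)*(1/(2*Q)) = (8 + Q)/(2*Q))
682630/((-66*h(-7)*54)) = 682630/((-33*(8 - 7)/(-7)*54)) = 682630/((-33*(-1)/7*54)) = 682630/((-66*(-1/14)*54)) = 682630/(((33/7)*54)) = 682630/(1782/7) = 682630*(7/1782) = 2389205/891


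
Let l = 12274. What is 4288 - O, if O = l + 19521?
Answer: -27507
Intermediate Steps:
O = 31795 (O = 12274 + 19521 = 31795)
4288 - O = 4288 - 1*31795 = 4288 - 31795 = -27507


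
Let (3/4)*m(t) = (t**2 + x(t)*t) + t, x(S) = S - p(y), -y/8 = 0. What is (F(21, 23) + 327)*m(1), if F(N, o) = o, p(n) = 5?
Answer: -2800/3 ≈ -933.33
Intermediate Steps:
y = 0 (y = -8*0 = 0)
x(S) = -5 + S (x(S) = S - 1*5 = S - 5 = -5 + S)
m(t) = 4*t/3 + 4*t**2/3 + 4*t*(-5 + t)/3 (m(t) = 4*((t**2 + (-5 + t)*t) + t)/3 = 4*((t**2 + t*(-5 + t)) + t)/3 = 4*(t + t**2 + t*(-5 + t))/3 = 4*t/3 + 4*t**2/3 + 4*t*(-5 + t)/3)
(F(21, 23) + 327)*m(1) = (23 + 327)*((8/3)*1*(-2 + 1)) = 350*((8/3)*1*(-1)) = 350*(-8/3) = -2800/3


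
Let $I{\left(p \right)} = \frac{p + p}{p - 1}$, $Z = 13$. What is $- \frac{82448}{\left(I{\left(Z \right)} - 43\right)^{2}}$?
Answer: $- \frac{2968128}{60025} \approx -49.448$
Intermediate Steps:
$I{\left(p \right)} = \frac{2 p}{-1 + p}$
$- \frac{82448}{\left(I{\left(Z \right)} - 43\right)^{2}} = - \frac{82448}{\left(2 \cdot 13 \frac{1}{-1 + 13} - 43\right)^{2}} = - \frac{82448}{\left(2 \cdot 13 \cdot \frac{1}{12} - 43\right)^{2}} = - \frac{82448}{\left(\frac{13}{6} - 43\right)^{2}} = - \frac{82448}{\left(- \frac{245}{6}\right)^{2}} = - \frac{82448}{\frac{60025}{36}} = \left(-82448\right) \frac{36}{60025} = - \frac{2968128}{60025}$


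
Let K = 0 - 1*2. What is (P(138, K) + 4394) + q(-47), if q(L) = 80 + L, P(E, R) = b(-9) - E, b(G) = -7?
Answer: 4282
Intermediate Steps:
K = -2 (K = 0 - 2 = -2)
P(E, R) = -7 - E
(P(138, K) + 4394) + q(-47) = ((-7 - 1*138) + 4394) + (80 - 47) = ((-7 - 138) + 4394) + 33 = (-145 + 4394) + 33 = 4249 + 33 = 4282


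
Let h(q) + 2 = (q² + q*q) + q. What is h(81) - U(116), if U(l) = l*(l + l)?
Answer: -13711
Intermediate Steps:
U(l) = 2*l² (U(l) = l*(2*l) = 2*l²)
h(q) = -2 + q + 2*q² (h(q) = -2 + ((q² + q*q) + q) = -2 + ((q² + q²) + q) = -2 + (2*q² + q) = -2 + (q + 2*q²) = -2 + q + 2*q²)
h(81) - U(116) = (-2 + 81 + 2*81²) - 2*116² = (-2 + 81 + 2*6561) - 2*13456 = (-2 + 81 + 13122) - 1*26912 = 13201 - 26912 = -13711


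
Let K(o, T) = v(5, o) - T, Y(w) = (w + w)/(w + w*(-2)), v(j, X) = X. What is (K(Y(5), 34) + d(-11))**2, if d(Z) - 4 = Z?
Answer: 1849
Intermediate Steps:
Y(w) = -2 (Y(w) = (2*w)/(w - 2*w) = (2*w)/((-w)) = (2*w)*(-1/w) = -2)
K(o, T) = o - T
d(Z) = 4 + Z
(K(Y(5), 34) + d(-11))**2 = ((-2 - 1*34) + (4 - 11))**2 = ((-2 - 34) - 7)**2 = (-36 - 7)**2 = (-43)**2 = 1849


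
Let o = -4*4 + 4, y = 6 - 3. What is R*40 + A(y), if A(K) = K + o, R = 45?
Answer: 1791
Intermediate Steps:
y = 3
o = -12 (o = -16 + 4 = -12)
A(K) = -12 + K (A(K) = K - 12 = -12 + K)
R*40 + A(y) = 45*40 + (-12 + 3) = 1800 - 9 = 1791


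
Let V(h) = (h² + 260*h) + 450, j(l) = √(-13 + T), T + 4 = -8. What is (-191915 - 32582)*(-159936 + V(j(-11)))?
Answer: 35809740967 - 291846100*I ≈ 3.581e+10 - 2.9185e+8*I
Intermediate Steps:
T = -12 (T = -4 - 8 = -12)
j(l) = 5*I (j(l) = √(-13 - 12) = √(-25) = 5*I)
V(h) = 450 + h² + 260*h
(-191915 - 32582)*(-159936 + V(j(-11))) = (-191915 - 32582)*(-159936 + (450 + (5*I)² + 260*(5*I))) = -224497*(-159936 + (450 - 25 + 1300*I)) = -224497*(-159936 + (425 + 1300*I)) = -224497*(-159511 + 1300*I) = 35809740967 - 291846100*I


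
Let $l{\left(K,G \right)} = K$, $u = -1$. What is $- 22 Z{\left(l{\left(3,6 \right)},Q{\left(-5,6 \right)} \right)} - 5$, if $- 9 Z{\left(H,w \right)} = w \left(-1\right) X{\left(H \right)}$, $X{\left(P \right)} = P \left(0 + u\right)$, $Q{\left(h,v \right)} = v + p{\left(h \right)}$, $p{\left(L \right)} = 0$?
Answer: $39$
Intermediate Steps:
$Q{\left(h,v \right)} = v$ ($Q{\left(h,v \right)} = v + 0 = v$)
$X{\left(P \right)} = - P$ ($X{\left(P \right)} = P \left(0 - 1\right) = P \left(-1\right) = - P$)
$Z{\left(H,w \right)} = - \frac{H w}{9}$ ($Z{\left(H,w \right)} = - \frac{w \left(-1\right) \left(- H\right)}{9} = - \frac{- w \left(- H\right)}{9} = - \frac{H w}{9}$)
$- 22 Z{\left(l{\left(3,6 \right)},Q{\left(-5,6 \right)} \right)} - 5 = - 22 \left(\left(- \frac{1}{9}\right) 3 \cdot 6\right) - 5 = \left(-22\right) \left(-2\right) - 5 = 44 - 5 = 39$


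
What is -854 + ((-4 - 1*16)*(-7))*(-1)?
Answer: -994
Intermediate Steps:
-854 + ((-4 - 1*16)*(-7))*(-1) = -854 + ((-4 - 16)*(-7))*(-1) = -854 - 20*(-7)*(-1) = -854 + 140*(-1) = -854 - 140 = -994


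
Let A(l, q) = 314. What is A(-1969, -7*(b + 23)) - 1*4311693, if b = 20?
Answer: -4311379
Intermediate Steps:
A(-1969, -7*(b + 23)) - 1*4311693 = 314 - 1*4311693 = 314 - 4311693 = -4311379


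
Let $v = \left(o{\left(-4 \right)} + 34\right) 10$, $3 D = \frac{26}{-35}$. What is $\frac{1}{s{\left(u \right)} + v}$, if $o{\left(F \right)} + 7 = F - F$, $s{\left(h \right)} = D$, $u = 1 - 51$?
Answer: $\frac{105}{28324} \approx 0.0037071$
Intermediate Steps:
$u = -50$ ($u = 1 - 51 = -50$)
$D = - \frac{26}{105}$ ($D = \frac{26 \frac{1}{-35}}{3} = \frac{26 \left(- \frac{1}{35}\right)}{3} = \frac{1}{3} \left(- \frac{26}{35}\right) = - \frac{26}{105} \approx -0.24762$)
$s{\left(h \right)} = - \frac{26}{105}$
$o{\left(F \right)} = -7$ ($o{\left(F \right)} = -7 + \left(F - F\right) = -7 + 0 = -7$)
$v = 270$ ($v = \left(-7 + 34\right) 10 = 27 \cdot 10 = 270$)
$\frac{1}{s{\left(u \right)} + v} = \frac{1}{- \frac{26}{105} + 270} = \frac{1}{\frac{28324}{105}} = \frac{105}{28324}$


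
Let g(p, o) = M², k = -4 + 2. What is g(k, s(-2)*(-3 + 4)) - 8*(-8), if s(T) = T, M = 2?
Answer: 68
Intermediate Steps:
k = -2
g(p, o) = 4 (g(p, o) = 2² = 4)
g(k, s(-2)*(-3 + 4)) - 8*(-8) = 4 - 8*(-8) = 4 + 64 = 68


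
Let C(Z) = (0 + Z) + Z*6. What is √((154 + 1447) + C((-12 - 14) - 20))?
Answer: √1279 ≈ 35.763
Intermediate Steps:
C(Z) = 7*Z (C(Z) = Z + 6*Z = 7*Z)
√((154 + 1447) + C((-12 - 14) - 20)) = √((154 + 1447) + 7*((-12 - 14) - 20)) = √(1601 + 7*(-26 - 20)) = √(1601 + 7*(-46)) = √(1601 - 322) = √1279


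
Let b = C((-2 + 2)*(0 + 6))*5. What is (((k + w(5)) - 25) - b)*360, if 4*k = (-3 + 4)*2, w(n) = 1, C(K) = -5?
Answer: 540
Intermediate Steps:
k = 1/2 (k = ((-3 + 4)*2)/4 = (1*2)/4 = (1/4)*2 = 1/2 ≈ 0.50000)
b = -25 (b = -5*5 = -25)
(((k + w(5)) - 25) - b)*360 = (((1/2 + 1) - 25) - 1*(-25))*360 = ((3/2 - 25) + 25)*360 = (-47/2 + 25)*360 = (3/2)*360 = 540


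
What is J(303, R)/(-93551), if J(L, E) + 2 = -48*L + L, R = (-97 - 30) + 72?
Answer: 14243/93551 ≈ 0.15225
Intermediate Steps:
R = -55 (R = -127 + 72 = -55)
J(L, E) = -2 - 47*L (J(L, E) = -2 + (-48*L + L) = -2 - 47*L)
J(303, R)/(-93551) = (-2 - 47*303)/(-93551) = (-2 - 14241)*(-1/93551) = -14243*(-1/93551) = 14243/93551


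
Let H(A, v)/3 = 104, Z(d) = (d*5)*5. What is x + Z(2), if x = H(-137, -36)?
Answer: 362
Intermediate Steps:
Z(d) = 25*d (Z(d) = (5*d)*5 = 25*d)
H(A, v) = 312 (H(A, v) = 3*104 = 312)
x = 312
x + Z(2) = 312 + 25*2 = 312 + 50 = 362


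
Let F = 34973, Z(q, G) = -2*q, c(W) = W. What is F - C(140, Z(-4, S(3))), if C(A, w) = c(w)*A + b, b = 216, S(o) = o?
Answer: 33637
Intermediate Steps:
C(A, w) = 216 + A*w (C(A, w) = w*A + 216 = A*w + 216 = 216 + A*w)
F - C(140, Z(-4, S(3))) = 34973 - (216 + 140*(-2*(-4))) = 34973 - (216 + 140*8) = 34973 - (216 + 1120) = 34973 - 1*1336 = 34973 - 1336 = 33637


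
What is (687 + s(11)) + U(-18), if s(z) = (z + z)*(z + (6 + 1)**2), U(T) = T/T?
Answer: 2008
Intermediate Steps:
U(T) = 1
s(z) = 2*z*(49 + z) (s(z) = (2*z)*(z + 7**2) = (2*z)*(z + 49) = (2*z)*(49 + z) = 2*z*(49 + z))
(687 + s(11)) + U(-18) = (687 + 2*11*(49 + 11)) + 1 = (687 + 2*11*60) + 1 = (687 + 1320) + 1 = 2007 + 1 = 2008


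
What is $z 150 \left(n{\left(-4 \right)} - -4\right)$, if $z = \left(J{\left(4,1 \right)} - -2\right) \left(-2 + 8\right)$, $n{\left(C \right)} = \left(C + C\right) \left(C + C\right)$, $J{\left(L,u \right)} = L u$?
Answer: $367200$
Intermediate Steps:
$n{\left(C \right)} = 4 C^{2}$ ($n{\left(C \right)} = 2 C 2 C = 4 C^{2}$)
$z = 36$ ($z = \left(4 \cdot 1 - -2\right) \left(-2 + 8\right) = \left(4 + 2\right) 6 = 6 \cdot 6 = 36$)
$z 150 \left(n{\left(-4 \right)} - -4\right) = 36 \cdot 150 \left(4 \left(-4\right)^{2} - -4\right) = 5400 \left(4 \cdot 16 + 4\right) = 5400 \left(64 + 4\right) = 5400 \cdot 68 = 367200$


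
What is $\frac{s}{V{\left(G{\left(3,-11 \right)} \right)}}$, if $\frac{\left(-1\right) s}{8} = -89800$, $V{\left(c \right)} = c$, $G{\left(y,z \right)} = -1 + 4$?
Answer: $\frac{718400}{3} \approx 2.3947 \cdot 10^{5}$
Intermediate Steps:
$G{\left(y,z \right)} = 3$
$s = 718400$ ($s = \left(-8\right) \left(-89800\right) = 718400$)
$\frac{s}{V{\left(G{\left(3,-11 \right)} \right)}} = \frac{718400}{3}$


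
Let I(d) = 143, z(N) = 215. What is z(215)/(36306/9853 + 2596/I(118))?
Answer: 27539135/2797286 ≈ 9.8449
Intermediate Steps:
z(215)/(36306/9853 + 2596/I(118)) = 215/(36306/9853 + 2596/143) = 215/(36306*(1/9853) + 2596*(1/143)) = 215/(36306/9853 + 236/13) = 215/(2797286/128089) = 215*(128089/2797286) = 27539135/2797286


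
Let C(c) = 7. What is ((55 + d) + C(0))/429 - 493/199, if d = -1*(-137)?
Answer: -171896/85371 ≈ -2.0135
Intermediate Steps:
d = 137
((55 + d) + C(0))/429 - 493/199 = ((55 + 137) + 7)/429 - 493/199 = (192 + 7)*(1/429) - 493*1/199 = 199*(1/429) - 493/199 = 199/429 - 493/199 = -171896/85371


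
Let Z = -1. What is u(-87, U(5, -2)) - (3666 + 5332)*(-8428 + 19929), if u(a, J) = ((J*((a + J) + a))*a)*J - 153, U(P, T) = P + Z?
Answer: -103249511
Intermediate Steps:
U(P, T) = -1 + P (U(P, T) = P - 1 = -1 + P)
u(a, J) = -153 + a*J²*(J + 2*a) (u(a, J) = ((J*((J + a) + a))*a)*J - 153 = ((J*(J + 2*a))*a)*J - 153 = (J*a*(J + 2*a))*J - 153 = a*J²*(J + 2*a) - 153 = -153 + a*J²*(J + 2*a))
u(-87, U(5, -2)) - (3666 + 5332)*(-8428 + 19929) = (-153 - 87*(-1 + 5)³ + 2*(-1 + 5)²*(-87)²) - (3666 + 5332)*(-8428 + 19929) = (-153 - 87*4³ + 2*4²*7569) - 8998*11501 = (-153 - 87*64 + 2*16*7569) - 1*103485998 = (-153 - 5568 + 242208) - 103485998 = 236487 - 103485998 = -103249511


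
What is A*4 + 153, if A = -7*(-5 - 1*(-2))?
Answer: 237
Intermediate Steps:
A = 21 (A = -7*(-5 + 2) = -7*(-3) = 21)
A*4 + 153 = 21*4 + 153 = 84 + 153 = 237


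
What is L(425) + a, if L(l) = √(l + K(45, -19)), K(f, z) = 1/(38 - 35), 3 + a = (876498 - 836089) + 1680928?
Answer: 1721334 + 2*√957/3 ≈ 1.7214e+6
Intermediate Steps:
a = 1721334 (a = -3 + ((876498 - 836089) + 1680928) = -3 + (40409 + 1680928) = -3 + 1721337 = 1721334)
K(f, z) = ⅓ (K(f, z) = 1/3 = ⅓)
L(l) = √(⅓ + l) (L(l) = √(l + ⅓) = √(⅓ + l))
L(425) + a = √(3 + 9*425)/3 + 1721334 = √(3 + 3825)/3 + 1721334 = √3828/3 + 1721334 = (2*√957)/3 + 1721334 = 2*√957/3 + 1721334 = 1721334 + 2*√957/3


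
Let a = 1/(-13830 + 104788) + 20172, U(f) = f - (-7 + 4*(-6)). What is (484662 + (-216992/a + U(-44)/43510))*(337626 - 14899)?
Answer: 12486582097062108993337833/79832355847270 ≈ 1.5641e+11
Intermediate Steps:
U(f) = 31 + f (U(f) = f - (-7 - 24) = f - 1*(-31) = f + 31 = 31 + f)
a = 1834804777/90958 (a = 1/90958 + 20172 = 1834804777/90958 ≈ 20172.)
(484662 + (-216992/a + U(-44)/43510))*(337626 - 14899) = (484662 + (-216992/1834804777/90958 + (31 - 44)/43510))*(337626 - 14899) = (484662 + (-216992*90958/1834804777 - 13*1/43510))*322727 = (484662 + (-19737158336/1834804777 - 13/43510))*322727 = (484662 - 858787611661461/79832355847270)*322727 = (38690850462037911279/79832355847270)*322727 = 12486582097062108993337833/79832355847270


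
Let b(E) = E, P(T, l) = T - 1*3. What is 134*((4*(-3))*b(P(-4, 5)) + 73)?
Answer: 21038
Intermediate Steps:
P(T, l) = -3 + T (P(T, l) = T - 3 = -3 + T)
134*((4*(-3))*b(P(-4, 5)) + 73) = 134*((4*(-3))*(-3 - 4) + 73) = 134*(-12*(-7) + 73) = 134*(84 + 73) = 134*157 = 21038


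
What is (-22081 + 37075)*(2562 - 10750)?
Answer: -122770872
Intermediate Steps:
(-22081 + 37075)*(2562 - 10750) = 14994*(-8188) = -122770872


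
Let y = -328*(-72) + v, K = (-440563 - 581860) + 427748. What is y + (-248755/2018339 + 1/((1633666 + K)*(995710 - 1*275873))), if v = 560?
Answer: 36494069646086901756842/1509524143406160313 ≈ 24176.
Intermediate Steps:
K = -594675 (K = -1022423 + 427748 = -594675)
y = 24176 (y = -328*(-72) + 560 = 23616 + 560 = 24176)
y + (-248755/2018339 + 1/((1633666 + K)*(995710 - 1*275873))) = 24176 + (-248755/2018339 + 1/((1633666 - 594675)*(995710 - 1*275873))) = 24176 + (-248755*1/2018339 + 1/(1038991*(995710 - 275873))) = 24176 + (-248755/2018339 + (1/1038991)/719837) = 24176 + (-248755/2018339 + (1/1038991)*(1/719837)) = 24176 + (-248755/2018339 + 1/747904164467) = 24176 - 186044900429970246/1509524143406160313 = 36494069646086901756842/1509524143406160313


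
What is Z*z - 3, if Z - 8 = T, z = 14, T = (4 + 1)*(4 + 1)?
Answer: 459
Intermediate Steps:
T = 25 (T = 5*5 = 25)
Z = 33 (Z = 8 + 25 = 33)
Z*z - 3 = 33*14 - 3 = 462 - 3 = 459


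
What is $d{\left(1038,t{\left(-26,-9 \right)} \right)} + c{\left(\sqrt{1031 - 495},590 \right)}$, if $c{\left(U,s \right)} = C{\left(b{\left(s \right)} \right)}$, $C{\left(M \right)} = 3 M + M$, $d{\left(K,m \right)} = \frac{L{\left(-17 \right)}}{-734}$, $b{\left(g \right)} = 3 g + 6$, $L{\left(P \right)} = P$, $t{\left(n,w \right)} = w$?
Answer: $\frac{5214353}{734} \approx 7104.0$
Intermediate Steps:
$b{\left(g \right)} = 6 + 3 g$
$d{\left(K,m \right)} = \frac{17}{734}$ ($d{\left(K,m \right)} = - \frac{17}{-734} = \left(-17\right) \left(- \frac{1}{734}\right) = \frac{17}{734}$)
$C{\left(M \right)} = 4 M$
$c{\left(U,s \right)} = 24 + 12 s$ ($c{\left(U,s \right)} = 4 \left(6 + 3 s\right) = 24 + 12 s$)
$d{\left(1038,t{\left(-26,-9 \right)} \right)} + c{\left(\sqrt{1031 - 495},590 \right)} = \frac{17}{734} + \left(24 + 12 \cdot 590\right) = \frac{17}{734} + \left(24 + 7080\right) = \frac{17}{734} + 7104 = \frac{5214353}{734}$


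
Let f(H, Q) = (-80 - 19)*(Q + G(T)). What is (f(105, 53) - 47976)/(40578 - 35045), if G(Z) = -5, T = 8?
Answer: -52728/5533 ≈ -9.5297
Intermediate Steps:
f(H, Q) = 495 - 99*Q (f(H, Q) = (-80 - 19)*(Q - 5) = -99*(-5 + Q) = 495 - 99*Q)
(f(105, 53) - 47976)/(40578 - 35045) = ((495 - 99*53) - 47976)/(40578 - 35045) = ((495 - 5247) - 47976)/5533 = (-4752 - 47976)*(1/5533) = -52728*1/5533 = -52728/5533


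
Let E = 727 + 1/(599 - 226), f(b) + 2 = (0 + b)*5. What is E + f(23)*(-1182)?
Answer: -49548946/373 ≈ -1.3284e+5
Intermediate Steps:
f(b) = -2 + 5*b (f(b) = -2 + (0 + b)*5 = -2 + b*5 = -2 + 5*b)
E = 271172/373 (E = 727 + 1/373 = 271172/373 ≈ 727.00)
E + f(23)*(-1182) = 271172/373 + (-2 + 5*23)*(-1182) = 271172/373 + (-2 + 115)*(-1182) = 271172/373 + 113*(-1182) = 271172/373 - 133566 = -49548946/373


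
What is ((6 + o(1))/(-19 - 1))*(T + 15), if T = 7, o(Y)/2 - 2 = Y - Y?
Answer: -11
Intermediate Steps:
o(Y) = 4 (o(Y) = 4 + 2*(Y - Y) = 4 + 2*0 = 4 + 0 = 4)
((6 + o(1))/(-19 - 1))*(T + 15) = ((6 + 4)/(-19 - 1))*(7 + 15) = (10/(-20))*22 = (10*(-1/20))*22 = -½*22 = -11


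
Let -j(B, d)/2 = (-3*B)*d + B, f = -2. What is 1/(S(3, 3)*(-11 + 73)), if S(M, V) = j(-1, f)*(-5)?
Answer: -1/4340 ≈ -0.00023041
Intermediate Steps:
j(B, d) = -2*B + 6*B*d (j(B, d) = -2*((-3*B)*d + B) = -2*(-3*B*d + B) = -2*(B - 3*B*d) = -2*B + 6*B*d)
S(M, V) = -70 (S(M, V) = (2*(-1)*(-1 + 3*(-2)))*(-5) = (2*(-1)*(-1 - 6))*(-5) = (2*(-1)*(-7))*(-5) = 14*(-5) = -70)
1/(S(3, 3)*(-11 + 73)) = 1/(-70*(-11 + 73)) = 1/(-70*62) = 1/(-4340) = -1/4340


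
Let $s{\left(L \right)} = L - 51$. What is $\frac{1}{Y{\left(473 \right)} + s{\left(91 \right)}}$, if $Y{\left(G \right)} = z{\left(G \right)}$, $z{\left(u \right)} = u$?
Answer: $\frac{1}{513} \approx 0.0019493$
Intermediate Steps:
$Y{\left(G \right)} = G$
$s{\left(L \right)} = -51 + L$ ($s{\left(L \right)} = L - 51 = -51 + L$)
$\frac{1}{Y{\left(473 \right)} + s{\left(91 \right)}} = \frac{1}{473 + \left(-51 + 91\right)} = \frac{1}{473 + 40} = \frac{1}{513}$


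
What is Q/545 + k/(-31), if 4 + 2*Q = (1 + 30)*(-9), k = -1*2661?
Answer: 2891717/33790 ≈ 85.579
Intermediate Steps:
k = -2661
Q = -283/2 (Q = -2 + ((1 + 30)*(-9))/2 = -2 + (31*(-9))/2 = -2 + (½)*(-279) = -2 - 279/2 = -283/2 ≈ -141.50)
Q/545 + k/(-31) = -283/2/545 - 2661/(-31) = -283/2*1/545 - 2661*(-1/31) = -283/1090 + 2661/31 = 2891717/33790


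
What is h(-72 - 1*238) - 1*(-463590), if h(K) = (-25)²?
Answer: 464215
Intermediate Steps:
h(K) = 625
h(-72 - 1*238) - 1*(-463590) = 625 - 1*(-463590) = 625 + 463590 = 464215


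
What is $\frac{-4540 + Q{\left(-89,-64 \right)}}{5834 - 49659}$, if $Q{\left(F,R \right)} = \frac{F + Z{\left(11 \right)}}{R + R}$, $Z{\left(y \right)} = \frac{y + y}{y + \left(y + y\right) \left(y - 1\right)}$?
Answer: $\frac{12201653}{117801600} \approx 0.10358$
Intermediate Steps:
$Z{\left(y \right)} = \frac{2 y}{y + 2 y \left(-1 + y\right)}$
$Q{\left(F,R \right)} = \frac{\frac{2}{21} + F}{2 R}$ ($Q{\left(F,R \right)} = \frac{F + \frac{2}{-1 + 2 \cdot 11}}{R + R} = \frac{F + \frac{2}{-1 + 22}}{2 R} = \left(F + \frac{2}{21}\right) \frac{1}{2 R} = \left(\frac{2}{21} + F\right) \frac{1}{2 R} = \frac{\frac{2}{21} + F}{2 R}$)
$\frac{-4540 + Q{\left(-89,-64 \right)}}{5834 - 49659} = \frac{-4540 + \frac{2 + 21 \left(-89\right)}{42 \left(-64\right)}}{5834 - 49659} = \frac{-4540 + \frac{1}{42} \left(- \frac{1}{64}\right) \left(2 - 1869\right)}{-43825} = \left(-4540 + \frac{1}{42} \left(- \frac{1}{64}\right) \left(-1867\right)\right) \left(- \frac{1}{43825}\right) = \left(-4540 + \frac{1867}{2688}\right) \left(- \frac{1}{43825}\right) = \left(- \frac{12201653}{2688}\right) \left(- \frac{1}{43825}\right) = \frac{12201653}{117801600}$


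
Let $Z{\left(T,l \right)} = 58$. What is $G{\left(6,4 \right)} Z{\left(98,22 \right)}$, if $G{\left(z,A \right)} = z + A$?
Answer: $580$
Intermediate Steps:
$G{\left(z,A \right)} = A + z$
$G{\left(6,4 \right)} Z{\left(98,22 \right)} = \left(4 + 6\right) 58 = 10 \cdot 58 = 580$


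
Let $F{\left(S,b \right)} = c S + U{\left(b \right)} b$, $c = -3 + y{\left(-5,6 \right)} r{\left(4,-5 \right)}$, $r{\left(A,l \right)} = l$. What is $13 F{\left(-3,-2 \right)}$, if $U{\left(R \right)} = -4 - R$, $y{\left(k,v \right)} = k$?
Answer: $-806$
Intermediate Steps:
$c = 22$ ($c = -3 - -25 = -3 + 25 = 22$)
$F{\left(S,b \right)} = 22 S + b \left(-4 - b\right)$ ($F{\left(S,b \right)} = 22 S + \left(-4 - b\right) b = 22 S + b \left(-4 - b\right)$)
$13 F{\left(-3,-2 \right)} = 13 \left(22 \left(-3\right) - - 2 \left(4 - 2\right)\right) = 13 \left(-66 - \left(-2\right) 2\right) = 13 \left(-66 + 4\right) = 13 \left(-62\right) = -806$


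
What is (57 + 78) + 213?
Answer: 348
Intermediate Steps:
(57 + 78) + 213 = 135 + 213 = 348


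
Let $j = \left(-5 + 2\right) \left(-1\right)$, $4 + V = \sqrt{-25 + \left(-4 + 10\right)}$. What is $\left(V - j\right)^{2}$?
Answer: $\left(7 - i \sqrt{19}\right)^{2} \approx 30.0 - 61.025 i$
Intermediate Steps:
$V = -4 + i \sqrt{19}$ ($V = -4 + \sqrt{-25 + \left(-4 + 10\right)} = -4 + \sqrt{-25 + 6} = -4 + \sqrt{-19} = -4 + i \sqrt{19} \approx -4.0 + 4.3589 i$)
$j = 3$ ($j = \left(-3\right) \left(-1\right) = 3$)
$\left(V - j\right)^{2} = \left(\left(-4 + i \sqrt{19}\right) - 3\right)^{2} = \left(-7 + i \sqrt{19}\right)^{2}$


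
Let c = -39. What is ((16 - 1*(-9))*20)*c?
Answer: -19500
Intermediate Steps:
((16 - 1*(-9))*20)*c = ((16 - 1*(-9))*20)*(-39) = ((16 + 9)*20)*(-39) = (25*20)*(-39) = 500*(-39) = -19500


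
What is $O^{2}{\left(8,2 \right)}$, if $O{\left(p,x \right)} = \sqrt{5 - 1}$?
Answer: $4$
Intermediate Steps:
$O{\left(p,x \right)} = 2$ ($O{\left(p,x \right)} = \sqrt{4} = 2$)
$O^{2}{\left(8,2 \right)} = 2^{2} = 4$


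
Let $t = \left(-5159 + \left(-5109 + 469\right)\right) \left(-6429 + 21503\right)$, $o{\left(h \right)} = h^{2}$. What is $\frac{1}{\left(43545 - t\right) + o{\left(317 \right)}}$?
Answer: $\frac{1}{147854160} \approx 6.7634 \cdot 10^{-9}$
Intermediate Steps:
$t = -147710126$ ($t = \left(-5159 - 4640\right) 15074 = \left(-9799\right) 15074 = -147710126$)
$\frac{1}{\left(43545 - t\right) + o{\left(317 \right)}} = \frac{1}{\left(43545 - -147710126\right) + 317^{2}} = \frac{1}{\left(43545 + 147710126\right) + 100489} = \frac{1}{147753671 + 100489} = \frac{1}{147854160}$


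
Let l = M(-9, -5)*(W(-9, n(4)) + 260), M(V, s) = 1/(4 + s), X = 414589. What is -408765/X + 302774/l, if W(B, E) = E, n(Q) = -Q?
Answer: -8973672409/7581056 ≈ -1183.7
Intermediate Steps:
l = -256 (l = (-1*4 + 260)/(4 - 5) = (-4 + 260)/(-1) = -1*256 = -256)
-408765/X + 302774/l = -408765/414589 + 302774/(-256) = -408765*1/414589 + 302774*(-1/256) = -58395/59227 - 151387/128 = -8973672409/7581056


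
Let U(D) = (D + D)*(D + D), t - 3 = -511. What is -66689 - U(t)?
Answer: -1098945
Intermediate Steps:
t = -508 (t = 3 - 511 = -508)
U(D) = 4*D² (U(D) = (2*D)*(2*D) = 4*D²)
-66689 - U(t) = -66689 - 4*(-508)² = -66689 - 4*258064 = -66689 - 1*1032256 = -66689 - 1032256 = -1098945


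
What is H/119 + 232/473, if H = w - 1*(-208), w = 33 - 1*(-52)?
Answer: 166197/56287 ≈ 2.9527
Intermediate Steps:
w = 85 (w = 33 + 52 = 85)
H = 293 (H = 85 - 1*(-208) = 85 + 208 = 293)
H/119 + 232/473 = 293/119 + 232/473 = 166197/56287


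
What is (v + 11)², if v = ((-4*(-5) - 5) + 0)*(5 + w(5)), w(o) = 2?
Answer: 13456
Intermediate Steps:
v = 105 (v = ((-4*(-5) - 5) + 0)*(5 + 2) = ((20 - 5) + 0)*7 = (15 + 0)*7 = 15*7 = 105)
(v + 11)² = (105 + 11)² = 116² = 13456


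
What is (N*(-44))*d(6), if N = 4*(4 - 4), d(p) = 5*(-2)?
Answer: 0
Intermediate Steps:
d(p) = -10
N = 0 (N = 4*0 = 0)
(N*(-44))*d(6) = (0*(-44))*(-10) = 0*(-10) = 0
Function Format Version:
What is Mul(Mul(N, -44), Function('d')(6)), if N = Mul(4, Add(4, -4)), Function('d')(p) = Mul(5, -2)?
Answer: 0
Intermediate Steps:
Function('d')(p) = -10
N = 0 (N = Mul(4, 0) = 0)
Mul(Mul(N, -44), Function('d')(6)) = Mul(Mul(0, -44), -10) = Mul(0, -10) = 0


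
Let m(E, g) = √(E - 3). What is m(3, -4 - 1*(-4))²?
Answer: 0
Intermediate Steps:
m(E, g) = √(-3 + E)
m(3, -4 - 1*(-4))² = (√(-3 + 3))² = (√0)² = 0² = 0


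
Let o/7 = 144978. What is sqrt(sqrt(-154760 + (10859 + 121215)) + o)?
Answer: sqrt(1014846 + I*sqrt(22686)) ≈ 1007.4 + 0.075*I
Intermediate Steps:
o = 1014846 (o = 7*144978 = 1014846)
sqrt(sqrt(-154760 + (10859 + 121215)) + o) = sqrt(sqrt(-154760 + (10859 + 121215)) + 1014846) = sqrt(sqrt(-154760 + 132074) + 1014846) = sqrt(sqrt(-22686) + 1014846) = sqrt(I*sqrt(22686) + 1014846) = sqrt(1014846 + I*sqrt(22686))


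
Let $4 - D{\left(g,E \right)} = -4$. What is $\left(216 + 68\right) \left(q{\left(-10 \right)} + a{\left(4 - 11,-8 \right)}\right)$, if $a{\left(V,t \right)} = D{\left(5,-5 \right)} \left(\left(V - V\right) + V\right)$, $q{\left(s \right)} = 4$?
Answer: $-14768$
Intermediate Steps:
$D{\left(g,E \right)} = 8$ ($D{\left(g,E \right)} = 4 - -4 = 4 + 4 = 8$)
$a{\left(V,t \right)} = 8 V$ ($a{\left(V,t \right)} = 8 \left(\left(V - V\right) + V\right) = 8 \left(0 + V\right) = 8 V$)
$\left(216 + 68\right) \left(q{\left(-10 \right)} + a{\left(4 - 11,-8 \right)}\right) = \left(216 + 68\right) \left(4 + 8 \left(4 - 11\right)\right) = 284 \left(4 + 8 \left(-7\right)\right) = 284 \left(4 - 56\right) = 284 \left(-52\right) = -14768$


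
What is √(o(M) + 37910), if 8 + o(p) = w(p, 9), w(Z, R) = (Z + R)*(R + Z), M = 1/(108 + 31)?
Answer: √733872046/139 ≈ 194.89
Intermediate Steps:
M = 1/139 ≈ 0.0071942
w(Z, R) = (R + Z)² (w(Z, R) = (R + Z)*(R + Z) = (R + Z)²)
o(p) = -8 + (9 + p)²
√(o(M) + 37910) = √((-8 + (9 + 1/139)²) + 37910) = √((-8 + (1252/139)²) + 37910) = √((-8 + 1567504/19321) + 37910) = √(1412936/19321 + 37910) = √(733872046/19321) = √733872046/139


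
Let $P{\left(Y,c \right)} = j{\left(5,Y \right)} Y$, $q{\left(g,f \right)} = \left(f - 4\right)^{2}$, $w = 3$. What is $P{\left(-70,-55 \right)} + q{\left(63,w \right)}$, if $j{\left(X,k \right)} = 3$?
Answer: $-209$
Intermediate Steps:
$q{\left(g,f \right)} = \left(-4 + f\right)^{2}$
$P{\left(Y,c \right)} = 3 Y$
$P{\left(-70,-55 \right)} + q{\left(63,w \right)} = 3 \left(-70\right) + \left(-4 + 3\right)^{2} = -210 + \left(-1\right)^{2} = -210 + 1 = -209$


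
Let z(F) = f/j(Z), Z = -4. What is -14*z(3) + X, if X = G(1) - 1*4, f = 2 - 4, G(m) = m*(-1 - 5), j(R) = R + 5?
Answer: 18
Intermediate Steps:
j(R) = 5 + R
G(m) = -6*m (G(m) = m*(-6) = -6*m)
f = -2
z(F) = -2 (z(F) = -2/(5 - 4) = -2/1 = -2*1 = -2)
X = -10 (X = -6*1 - 1*4 = -6 - 4 = -10)
-14*z(3) + X = -14*(-2) - 10 = 28 - 10 = 18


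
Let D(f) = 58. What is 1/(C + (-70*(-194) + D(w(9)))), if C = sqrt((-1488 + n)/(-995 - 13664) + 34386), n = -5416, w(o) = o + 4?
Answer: 99959721/1362998639359 - sqrt(7389180864202)/2725997278718 ≈ 7.2341e-5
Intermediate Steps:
w(o) = 4 + o
C = sqrt(7389180864202)/14659 (C = sqrt((-1488 - 5416)/(-995 - 13664) + 34386) = sqrt(-6904/(-14659) + 34386) = sqrt(-6904*(-1/14659) + 34386) = sqrt(6904/14659 + 34386) = sqrt(504071278/14659) = sqrt(7389180864202)/14659 ≈ 185.44)
1/(C + (-70*(-194) + D(w(9)))) = 1/(sqrt(7389180864202)/14659 + (-70*(-194) + 58)) = 1/(sqrt(7389180864202)/14659 + (13580 + 58)) = 1/(sqrt(7389180864202)/14659 + 13638) = 1/(13638 + sqrt(7389180864202)/14659)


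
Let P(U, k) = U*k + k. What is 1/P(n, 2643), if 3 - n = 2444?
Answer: -1/6448920 ≈ -1.5506e-7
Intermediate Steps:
n = -2441 (n = 3 - 1*2444 = 3 - 2444 = -2441)
P(U, k) = k + U*k
1/P(n, 2643) = 1/(2643*(1 - 2441)) = 1/(2643*(-2440)) = 1/(-6448920) = -1/6448920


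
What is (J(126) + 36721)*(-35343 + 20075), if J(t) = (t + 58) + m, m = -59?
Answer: -562564728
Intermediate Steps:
J(t) = -1 + t (J(t) = (t + 58) - 59 = (58 + t) - 59 = -1 + t)
(J(126) + 36721)*(-35343 + 20075) = ((-1 + 126) + 36721)*(-35343 + 20075) = (125 + 36721)*(-15268) = 36846*(-15268) = -562564728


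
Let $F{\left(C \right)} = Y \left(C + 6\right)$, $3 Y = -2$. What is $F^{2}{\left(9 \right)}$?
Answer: $100$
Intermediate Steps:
$Y = - \frac{2}{3}$ ($Y = \frac{1}{3} \left(-2\right) = - \frac{2}{3} \approx -0.66667$)
$F{\left(C \right)} = -4 - \frac{2 C}{3}$ ($F{\left(C \right)} = - \frac{2 \left(C + 6\right)}{3} = - \frac{2 \left(6 + C\right)}{3} = -4 - \frac{2 C}{3}$)
$F^{2}{\left(9 \right)} = \left(-4 - 6\right)^{2} = \left(-10\right)^{2} = 100$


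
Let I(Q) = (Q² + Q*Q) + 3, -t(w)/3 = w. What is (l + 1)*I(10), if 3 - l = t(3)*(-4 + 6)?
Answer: 4466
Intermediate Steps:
t(w) = -3*w
I(Q) = 3 + 2*Q² (I(Q) = (Q² + Q²) + 3 = 2*Q² + 3 = 3 + 2*Q²)
l = 21 (l = 3 - (-3*3)*(-4 + 6) = 3 - (-9)*2 = 3 - 1*(-18) = 3 + 18 = 21)
(l + 1)*I(10) = (21 + 1)*(3 + 2*10²) = 22*(3 + 2*100) = 22*(3 + 200) = 22*203 = 4466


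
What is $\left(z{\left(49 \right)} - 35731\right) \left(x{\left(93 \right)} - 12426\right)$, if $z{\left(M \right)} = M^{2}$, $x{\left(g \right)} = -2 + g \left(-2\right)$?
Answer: $420424620$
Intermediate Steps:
$x{\left(g \right)} = -2 - 2 g$
$\left(z{\left(49 \right)} - 35731\right) \left(x{\left(93 \right)} - 12426\right) = \left(49^{2} - 35731\right) \left(\left(-2 - 186\right) - 12426\right) = \left(2401 - 35731\right) \left(\left(-2 - 186\right) - 12426\right) = - 33330 \left(-188 - 12426\right) = \left(-33330\right) \left(-12614\right) = 420424620$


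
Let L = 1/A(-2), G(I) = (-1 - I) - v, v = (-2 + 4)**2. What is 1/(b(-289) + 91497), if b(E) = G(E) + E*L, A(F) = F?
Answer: 2/183851 ≈ 1.0878e-5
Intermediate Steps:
v = 4 (v = 2**2 = 4)
G(I) = -5 - I (G(I) = (-1 - I) - 1*4 = (-1 - I) - 4 = -5 - I)
L = -1/2 (L = 1/(-2) = -1/2 ≈ -0.50000)
b(E) = -5 - 3*E/2 (b(E) = (-5 - E) + E*(-1/2) = (-5 - E) - E/2 = -5 - 3*E/2)
1/(b(-289) + 91497) = 1/((-5 - 3/2*(-289)) + 91497) = 1/((-5 + 867/2) + 91497) = 1/(857/2 + 91497) = 1/(183851/2) = 2/183851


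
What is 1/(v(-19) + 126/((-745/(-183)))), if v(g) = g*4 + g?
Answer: -745/47717 ≈ -0.015613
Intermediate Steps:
v(g) = 5*g (v(g) = 4*g + g = 5*g)
1/(v(-19) + 126/((-745/(-183)))) = 1/(5*(-19) + 126/((-745/(-183)))) = 1/(-95 + 126/((-745*(-1/183)))) = 1/(-95 + 126/(745/183)) = 1/(-95 + 126*(183/745)) = 1/(-95 + 23058/745) = 1/(-47717/745) = -745/47717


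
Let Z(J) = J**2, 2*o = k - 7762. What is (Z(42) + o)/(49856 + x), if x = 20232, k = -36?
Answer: -2135/70088 ≈ -0.030462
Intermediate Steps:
o = -3899 (o = (-36 - 7762)/2 = (1/2)*(-7798) = -3899)
(Z(42) + o)/(49856 + x) = (42**2 - 3899)/(49856 + 20232) = (1764 - 3899)/70088 = -2135*1/70088 = -2135/70088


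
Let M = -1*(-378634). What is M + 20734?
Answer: 399368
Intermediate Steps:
M = 378634
M + 20734 = 378634 + 20734 = 399368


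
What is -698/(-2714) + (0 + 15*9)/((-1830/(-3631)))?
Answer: 44387981/165554 ≈ 268.12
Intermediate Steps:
-698/(-2714) + (0 + 15*9)/((-1830/(-3631))) = -698*(-1/2714) + (0 + 135)/((-1830*(-1)/3631)) = 349/1357 + 135/((-1*(-1830/3631))) = 349/1357 + 135/(1830/3631) = 349/1357 + 135*(3631/1830) = 349/1357 + 32679/122 = 44387981/165554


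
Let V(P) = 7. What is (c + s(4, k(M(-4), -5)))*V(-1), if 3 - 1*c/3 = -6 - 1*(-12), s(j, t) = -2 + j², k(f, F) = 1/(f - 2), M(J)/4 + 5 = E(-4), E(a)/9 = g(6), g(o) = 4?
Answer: 35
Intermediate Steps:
E(a) = 36 (E(a) = 9*4 = 36)
M(J) = 124 (M(J) = -20 + 4*36 = -20 + 144 = 124)
k(f, F) = 1/(-2 + f)
c = -9 (c = 9 - 3*(-6 - 1*(-12)) = 9 - 3*(-6 + 12) = 9 - 3*6 = 9 - 18 = -9)
(c + s(4, k(M(-4), -5)))*V(-1) = (-9 + (-2 + 4²))*7 = (-9 + (-2 + 16))*7 = (-9 + 14)*7 = 5*7 = 35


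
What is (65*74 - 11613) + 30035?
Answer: 23232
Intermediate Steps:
(65*74 - 11613) + 30035 = (4810 - 11613) + 30035 = -6803 + 30035 = 23232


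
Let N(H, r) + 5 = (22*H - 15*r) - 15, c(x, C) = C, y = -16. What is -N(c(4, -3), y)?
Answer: -154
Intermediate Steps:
N(H, r) = -20 - 15*r + 22*H (N(H, r) = -5 + ((22*H - 15*r) - 15) = -5 + ((-15*r + 22*H) - 15) = -5 + (-15 - 15*r + 22*H) = -20 - 15*r + 22*H)
-N(c(4, -3), y) = -(-20 - 15*(-16) + 22*(-3)) = -(-20 + 240 - 66) = -1*154 = -154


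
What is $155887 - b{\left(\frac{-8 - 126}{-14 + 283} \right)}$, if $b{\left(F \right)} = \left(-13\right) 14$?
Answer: $156069$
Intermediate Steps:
$b{\left(F \right)} = -182$
$155887 - b{\left(\frac{-8 - 126}{-14 + 283} \right)} = 155887 - -182 = 155887 + 182 = 156069$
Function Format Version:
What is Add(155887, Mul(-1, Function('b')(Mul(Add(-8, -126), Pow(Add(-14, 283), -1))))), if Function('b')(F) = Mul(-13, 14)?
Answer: 156069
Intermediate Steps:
Function('b')(F) = -182
Add(155887, Mul(-1, Function('b')(Mul(Add(-8, -126), Pow(Add(-14, 283), -1))))) = Add(155887, Mul(-1, -182)) = Add(155887, 182) = 156069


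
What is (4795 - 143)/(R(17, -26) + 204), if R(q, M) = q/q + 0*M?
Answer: 4652/205 ≈ 22.693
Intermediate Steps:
R(q, M) = 1 (R(q, M) = 1 + 0 = 1)
(4795 - 143)/(R(17, -26) + 204) = (4795 - 143)/(1 + 204) = 4652/205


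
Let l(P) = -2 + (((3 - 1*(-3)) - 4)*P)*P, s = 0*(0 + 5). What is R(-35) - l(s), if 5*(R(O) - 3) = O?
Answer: -2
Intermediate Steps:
R(O) = 3 + O/5
s = 0 (s = 0*5 = 0)
l(P) = -2 + 2*P² (l(P) = -2 + (((3 + 3) - 4)*P)*P = -2 + ((6 - 4)*P)*P = -2 + (2*P)*P = -2 + 2*P²)
R(-35) - l(s) = (3 + (⅕)*(-35)) - (-2 + 2*0²) = (3 - 7) - (-2 + 2*0) = -4 - (-2 + 0) = -4 - 1*(-2) = -4 + 2 = -2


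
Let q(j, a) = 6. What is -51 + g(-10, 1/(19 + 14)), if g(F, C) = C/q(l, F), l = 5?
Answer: -10097/198 ≈ -50.995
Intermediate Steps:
g(F, C) = C/6
-51 + g(-10, 1/(19 + 14)) = -51 + 1/(6*(19 + 14)) = -51 + (⅙)/33 = -51 + (⅙)*(1/33) = -51 + 1/198 = -10097/198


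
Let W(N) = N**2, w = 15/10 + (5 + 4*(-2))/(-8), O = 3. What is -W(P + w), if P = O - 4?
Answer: -49/64 ≈ -0.76563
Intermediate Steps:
P = -1 (P = 3 - 4 = -1)
w = 15/8 (w = 15*(1/10) + (5 - 8)*(-1/8) = 3/2 - 3*(-1/8) = 3/2 + 3/8 = 15/8 ≈ 1.8750)
-W(P + w) = -(-1 + 15/8)**2 = -(7/8)**2 = -1*49/64 = -49/64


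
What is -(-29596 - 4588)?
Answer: 34184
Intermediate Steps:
-(-29596 - 4588) = -1*(-34184) = 34184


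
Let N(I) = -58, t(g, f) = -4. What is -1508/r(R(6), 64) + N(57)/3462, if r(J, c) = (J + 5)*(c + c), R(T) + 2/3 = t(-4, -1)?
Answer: -1958689/55392 ≈ -35.360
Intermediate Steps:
R(T) = -14/3 (R(T) = -⅔ - 4 = -14/3)
r(J, c) = 2*c*(5 + J) (r(J, c) = (5 + J)*(2*c) = 2*c*(5 + J))
-1508/r(R(6), 64) + N(57)/3462 = -1508*1/(128*(5 - 14/3)) - 58/3462 = -1508/(2*64*(⅓)) - 58*1/3462 = -1508/128/3 - 29/1731 = -1508*3/128 - 29/1731 = -1131/32 - 29/1731 = -1958689/55392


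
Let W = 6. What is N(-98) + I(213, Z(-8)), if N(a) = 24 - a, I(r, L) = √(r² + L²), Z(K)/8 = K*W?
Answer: 122 + 15*√857 ≈ 561.12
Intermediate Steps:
Z(K) = 48*K (Z(K) = 8*(K*6) = 8*(6*K) = 48*K)
I(r, L) = √(L² + r²)
N(-98) + I(213, Z(-8)) = (24 - 1*(-98)) + √((48*(-8))² + 213²) = (24 + 98) + √((-384)² + 45369) = 122 + √(147456 + 45369) = 122 + √192825 = 122 + 15*√857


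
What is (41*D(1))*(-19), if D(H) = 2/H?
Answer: -1558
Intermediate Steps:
(41*D(1))*(-19) = (41*(2/1))*(-19) = (41*(2*1))*(-19) = (41*2)*(-19) = 82*(-19) = -1558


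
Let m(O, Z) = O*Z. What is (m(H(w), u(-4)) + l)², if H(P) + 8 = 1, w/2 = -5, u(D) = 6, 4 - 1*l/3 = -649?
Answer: 3674889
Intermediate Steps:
l = 1959 (l = 12 - 3*(-649) = 12 + 1947 = 1959)
w = -10 (w = 2*(-5) = -10)
H(P) = -7 (H(P) = -8 + 1 = -7)
(m(H(w), u(-4)) + l)² = (-7*6 + 1959)² = (-42 + 1959)² = 1917² = 3674889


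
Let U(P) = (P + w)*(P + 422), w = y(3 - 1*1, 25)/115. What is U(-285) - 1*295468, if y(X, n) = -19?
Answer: -38471598/115 ≈ -3.3454e+5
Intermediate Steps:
w = -19/115 ≈ -0.16522
U(P) = (422 + P)*(-19/115 + P) (U(P) = (P - 19/115)*(P + 422) = (-19/115 + P)*(422 + P) = (422 + P)*(-19/115 + P))
U(-285) - 1*295468 = (-8018/115 + (-285)² + (48511/115)*(-285)) - 1*295468 = (-8018/115 + 81225 - 2765127/23) - 295468 = -4492778/115 - 295468 = -38471598/115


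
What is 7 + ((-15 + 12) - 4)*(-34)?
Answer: 245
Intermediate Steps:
7 + ((-15 + 12) - 4)*(-34) = 7 + (-3 - 4)*(-34) = 7 - 7*(-34) = 7 + 238 = 245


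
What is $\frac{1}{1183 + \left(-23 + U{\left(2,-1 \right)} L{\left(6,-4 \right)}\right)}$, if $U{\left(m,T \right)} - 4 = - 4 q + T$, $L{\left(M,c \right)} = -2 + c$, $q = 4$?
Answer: $\frac{1}{1238} \approx 0.00080775$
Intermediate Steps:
$U{\left(m,T \right)} = -12 + T$ ($U{\left(m,T \right)} = 4 + \left(\left(-4\right) 4 + T\right) = 4 + \left(-16 + T\right) = -12 + T$)
$\frac{1}{1183 + \left(-23 + U{\left(2,-1 \right)} L{\left(6,-4 \right)}\right)} = \frac{1}{1183 - \left(23 - \left(-12 - 1\right) \left(-2 - 4\right)\right)} = \frac{1}{1183 - -55} = \frac{1}{1183 + \left(-23 + 78\right)} = \frac{1}{1183 + 55} = \frac{1}{1238}$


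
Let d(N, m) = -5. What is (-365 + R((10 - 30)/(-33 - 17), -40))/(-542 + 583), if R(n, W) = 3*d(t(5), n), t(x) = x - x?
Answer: -380/41 ≈ -9.2683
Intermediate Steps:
t(x) = 0
R(n, W) = -15 (R(n, W) = 3*(-5) = -15)
(-365 + R((10 - 30)/(-33 - 17), -40))/(-542 + 583) = (-365 - 15)/(-542 + 583) = -380/41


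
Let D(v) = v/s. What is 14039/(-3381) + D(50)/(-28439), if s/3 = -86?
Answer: -17167942028/4134547137 ≈ -4.1523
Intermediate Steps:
s = -258 (s = 3*(-86) = -258)
D(v) = -v/258 (D(v) = v/(-258) = v*(-1/258) = -v/258)
14039/(-3381) + D(50)/(-28439) = 14039/(-3381) - 1/258*50/(-28439) = 14039*(-1/3381) - 25/129*(-1/28439) = -14039/3381 + 25/3668631 = -17167942028/4134547137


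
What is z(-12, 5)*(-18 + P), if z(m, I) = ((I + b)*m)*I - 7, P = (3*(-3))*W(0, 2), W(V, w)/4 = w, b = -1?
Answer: 22230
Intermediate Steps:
W(V, w) = 4*w
P = -72 (P = (3*(-3))*(4*2) = -9*8 = -72)
z(m, I) = -7 + I*m*(-1 + I) (z(m, I) = ((I - 1)*m)*I - 7 = ((-1 + I)*m)*I - 7 = (m*(-1 + I))*I - 7 = I*m*(-1 + I) - 7 = -7 + I*m*(-1 + I))
z(-12, 5)*(-18 + P) = (-7 - 12*5² - 1*5*(-12))*(-18 - 72) = (-7 - 12*25 + 60)*(-90) = (-7 - 300 + 60)*(-90) = -247*(-90) = 22230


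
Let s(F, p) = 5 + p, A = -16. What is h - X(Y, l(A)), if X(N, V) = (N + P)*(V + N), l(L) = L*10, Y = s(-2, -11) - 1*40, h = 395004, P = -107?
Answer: 363486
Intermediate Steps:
Y = -46 (Y = (5 - 11) - 1*40 = -6 - 40 = -46)
l(L) = 10*L
X(N, V) = (-107 + N)*(N + V) (X(N, V) = (N - 107)*(V + N) = (-107 + N)*(N + V))
h - X(Y, l(A)) = 395004 - ((-46)² - 107*(-46) - 1070*(-16) - 460*(-16)) = 395004 - (2116 + 4922 - 107*(-160) - 46*(-160)) = 395004 - (2116 + 4922 + 17120 + 7360) = 395004 - 1*31518 = 395004 - 31518 = 363486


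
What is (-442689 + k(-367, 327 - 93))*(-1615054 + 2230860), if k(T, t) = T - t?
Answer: -272980641740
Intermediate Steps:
(-442689 + k(-367, 327 - 93))*(-1615054 + 2230860) = (-442689 + (-367 - (327 - 93)))*(-1615054 + 2230860) = (-442689 + (-367 - 1*234))*615806 = (-442689 + (-367 - 234))*615806 = (-442689 - 601)*615806 = -443290*615806 = -272980641740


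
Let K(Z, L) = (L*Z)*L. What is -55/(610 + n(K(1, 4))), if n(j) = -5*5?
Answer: -11/117 ≈ -0.094017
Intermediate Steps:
K(Z, L) = Z*L**2
n(j) = -25
-55/(610 + n(K(1, 4))) = -55/(610 - 25) = -55/585 = -55*1/585 = -11/117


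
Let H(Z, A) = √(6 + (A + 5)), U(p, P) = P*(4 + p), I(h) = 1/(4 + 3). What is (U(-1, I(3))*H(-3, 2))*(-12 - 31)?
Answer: -129*√13/7 ≈ -66.445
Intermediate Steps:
I(h) = ⅐ (I(h) = 1/7 = ⅐)
H(Z, A) = √(11 + A) (H(Z, A) = √(6 + (5 + A)) = √(11 + A))
(U(-1, I(3))*H(-3, 2))*(-12 - 31) = (((4 - 1)/7)*√(11 + 2))*(-12 - 31) = (((⅐)*3)*√13)*(-43) = (3*√13/7)*(-43) = -129*√13/7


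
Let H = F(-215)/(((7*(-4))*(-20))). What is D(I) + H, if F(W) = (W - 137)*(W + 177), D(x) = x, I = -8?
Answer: 556/35 ≈ 15.886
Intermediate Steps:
F(W) = (-137 + W)*(177 + W)
H = 836/35 (H = (-24249 + (-215)² + 40*(-215))/(((7*(-4))*(-20))) = (-24249 + 46225 - 8600)/((-28*(-20))) = 13376/560 = 13376*(1/560) = 836/35 ≈ 23.886)
D(I) + H = -8 + 836/35 = 556/35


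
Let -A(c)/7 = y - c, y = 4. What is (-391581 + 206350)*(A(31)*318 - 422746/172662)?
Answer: -961062594928859/86331 ≈ -1.1132e+10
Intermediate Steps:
A(c) = -28 + 7*c (A(c) = -7*(4 - c) = -28 + 7*c)
(-391581 + 206350)*(A(31)*318 - 422746/172662) = (-391581 + 206350)*((-28 + 7*31)*318 - 422746/172662) = -185231*((-28 + 217)*318 - 422746*1/172662) = -185231*(189*318 - 211373/86331) = -185231*(60102 - 211373/86331) = -185231*5188454389/86331 = -961062594928859/86331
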